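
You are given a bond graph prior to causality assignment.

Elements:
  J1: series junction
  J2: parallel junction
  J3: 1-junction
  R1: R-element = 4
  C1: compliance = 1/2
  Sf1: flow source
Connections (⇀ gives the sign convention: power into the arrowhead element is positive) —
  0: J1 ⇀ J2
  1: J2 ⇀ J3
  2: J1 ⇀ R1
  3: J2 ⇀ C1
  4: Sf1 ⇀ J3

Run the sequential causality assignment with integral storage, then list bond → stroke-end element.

bond 4 →Sf1  (source Sf1 imposes f)
bond 1 →J3  (1-jn J3 has f-setter on 4)
bond 3 →J2  (C1: C, integral causality)
bond 0 →J1  (J2 effort already set via bond 3)
bond 2 →R1  (closing 1-jn rule on J1)

b0 |J1
b1 |J3
b2 |R1
b3 |J2
b4 |Sf1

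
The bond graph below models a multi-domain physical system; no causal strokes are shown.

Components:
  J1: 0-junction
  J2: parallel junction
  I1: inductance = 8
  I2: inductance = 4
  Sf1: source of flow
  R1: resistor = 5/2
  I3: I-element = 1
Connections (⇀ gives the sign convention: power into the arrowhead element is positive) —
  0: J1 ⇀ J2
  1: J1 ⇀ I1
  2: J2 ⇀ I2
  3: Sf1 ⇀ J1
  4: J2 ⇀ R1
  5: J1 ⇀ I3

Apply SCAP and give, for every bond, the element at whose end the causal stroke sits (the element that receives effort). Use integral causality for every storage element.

#3 stroke→Sf1  (Sf1 (Sf) sets flow on bond)
#1 stroke→I1  (I1: I, integral causality)
#2 stroke→I2  (prefer integral on I2)
#5 stroke→I3  (I3 outputs flow p/I3)
#0 stroke→J1  (closing 0-jn rule on J1)
#4 stroke→J2  (J2 needs exactly one e-in)

bond 0 |J1
bond 1 |I1
bond 2 |I2
bond 3 |Sf1
bond 4 |J2
bond 5 |I3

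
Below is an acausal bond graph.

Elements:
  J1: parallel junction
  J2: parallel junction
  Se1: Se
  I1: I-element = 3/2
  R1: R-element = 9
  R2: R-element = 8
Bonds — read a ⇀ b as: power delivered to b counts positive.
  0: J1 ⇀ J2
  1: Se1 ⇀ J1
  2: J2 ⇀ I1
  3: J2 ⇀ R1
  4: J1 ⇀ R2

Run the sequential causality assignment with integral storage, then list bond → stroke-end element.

#1 stroke at J1  (Se1: effort source, stroke at far end)
#0 stroke at J2  (0-jn J1 has e-setter on 1)
#4 stroke at R2  (J1 effort already set via bond 1)
#2 stroke at I1  (common-e at J2 fixed by 0)
#3 stroke at R1  (0-jn J2 has e-setter on 0)

b0 |J2
b1 |J1
b2 |I1
b3 |R1
b4 |R2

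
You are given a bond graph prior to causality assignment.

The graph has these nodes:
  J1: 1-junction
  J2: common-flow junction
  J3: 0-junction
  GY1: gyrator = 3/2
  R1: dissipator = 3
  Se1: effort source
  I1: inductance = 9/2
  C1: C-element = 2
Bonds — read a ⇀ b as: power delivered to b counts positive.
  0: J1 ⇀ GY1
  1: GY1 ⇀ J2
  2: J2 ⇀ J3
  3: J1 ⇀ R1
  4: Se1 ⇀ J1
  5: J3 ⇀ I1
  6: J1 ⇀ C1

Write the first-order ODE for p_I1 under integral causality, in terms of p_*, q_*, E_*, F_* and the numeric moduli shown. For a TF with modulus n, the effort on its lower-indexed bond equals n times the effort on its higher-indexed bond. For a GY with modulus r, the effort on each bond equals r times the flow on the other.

dp_I1/dt = E_Se1/2 - p_I1/6 - q_C1/4

#4 stroke→J1  (Se1 fixes effort; stroke away)
#5 stroke→I1  (prefer integral on I1)
#2 stroke→J3  (closing 0-jn rule on J3)
#1 stroke→J2  (common-f at J2 fixed by 2)
#0 stroke→J1  (through GY1, causality inverts; strokes same side of GY1)
#6 stroke→J1  (C1 integral (e out))
#3 stroke→R1  (J1 needs exactly one f-in)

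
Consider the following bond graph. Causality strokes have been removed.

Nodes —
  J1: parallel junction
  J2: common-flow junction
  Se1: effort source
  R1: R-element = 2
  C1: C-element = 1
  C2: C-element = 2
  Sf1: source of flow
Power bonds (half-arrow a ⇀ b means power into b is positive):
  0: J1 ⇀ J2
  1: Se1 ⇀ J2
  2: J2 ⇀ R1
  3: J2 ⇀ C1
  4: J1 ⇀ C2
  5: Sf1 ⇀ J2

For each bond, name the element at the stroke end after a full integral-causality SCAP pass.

#0 →J2
#1 →J2
#2 →J2
#3 →J2
#4 →J1
#5 →Sf1

b1 stroke→J2  (Se1 (Se) sets effort on bond)
b5 stroke→Sf1  (source Sf1 imposes f)
b0 stroke→J2  (common-f at J2 fixed by 5)
b2 stroke→J2  (J2 flow already set via bond 5)
b3 stroke→J2  (common-f at J2 fixed by 5)
b4 stroke→J1  (J1 needs exactly one e-in)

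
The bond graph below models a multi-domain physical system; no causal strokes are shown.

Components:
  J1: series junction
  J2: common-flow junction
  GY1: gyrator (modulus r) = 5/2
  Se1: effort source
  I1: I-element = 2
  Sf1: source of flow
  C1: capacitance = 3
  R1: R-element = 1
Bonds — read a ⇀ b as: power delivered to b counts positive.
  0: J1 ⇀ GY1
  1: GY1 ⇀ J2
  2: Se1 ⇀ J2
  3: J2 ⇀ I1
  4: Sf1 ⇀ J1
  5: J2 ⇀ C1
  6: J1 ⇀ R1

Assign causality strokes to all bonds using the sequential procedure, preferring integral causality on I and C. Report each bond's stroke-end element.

b2 stroke at J2  (Se1 (Se) sets effort on bond)
b4 stroke at Sf1  (Sf1: flow source, stroke at near end)
b0 stroke at J1  (J1 flow already set via bond 4)
b6 stroke at J1  (1-jn J1 has f-setter on 4)
b1 stroke at J2  (GY GY1: same side as bond 0)
b3 stroke at I1  (prefer integral on I1)
b5 stroke at J2  (common-f at J2 fixed by 3)

bond 0 |J1
bond 1 |J2
bond 2 |J2
bond 3 |I1
bond 4 |Sf1
bond 5 |J2
bond 6 |J1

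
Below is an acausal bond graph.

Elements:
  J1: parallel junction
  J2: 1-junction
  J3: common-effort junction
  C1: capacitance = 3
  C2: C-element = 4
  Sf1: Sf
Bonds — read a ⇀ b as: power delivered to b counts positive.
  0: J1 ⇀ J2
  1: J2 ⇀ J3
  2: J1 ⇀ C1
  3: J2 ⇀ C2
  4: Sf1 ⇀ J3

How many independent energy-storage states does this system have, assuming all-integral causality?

b4 stroke at Sf1  (Sf1 fixes flow; stroke at Sf1)
b1 stroke at J3  (J3 needs exactly one e-in)
b0 stroke at J2  (common-f at J2 fixed by 1)
b3 stroke at J2  (common-f at J2 fixed by 1)
b2 stroke at J1  (J1: last free bond brings effort in)

2  (C1, C2 all integral)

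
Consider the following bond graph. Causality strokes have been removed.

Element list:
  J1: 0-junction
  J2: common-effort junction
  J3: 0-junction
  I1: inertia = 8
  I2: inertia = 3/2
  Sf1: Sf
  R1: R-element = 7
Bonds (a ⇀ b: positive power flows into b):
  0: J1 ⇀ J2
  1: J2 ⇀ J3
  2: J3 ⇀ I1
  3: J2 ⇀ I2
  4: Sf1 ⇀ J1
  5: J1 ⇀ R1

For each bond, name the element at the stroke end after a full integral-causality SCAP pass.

bond 0 stroke at J2
bond 1 stroke at J3
bond 2 stroke at I1
bond 3 stroke at I2
bond 4 stroke at Sf1
bond 5 stroke at J1

β4 stroke→Sf1  (Sf1: flow source, stroke at near end)
β2 stroke→I1  (I1 integral (f out))
β1 stroke→J3  (J3: last free bond brings effort in)
β3 stroke→I2  (I2 outputs flow p/I2)
β0 stroke→J2  (closing 0-jn rule on J2)
β5 stroke→J1  (J1 needs exactly one e-in)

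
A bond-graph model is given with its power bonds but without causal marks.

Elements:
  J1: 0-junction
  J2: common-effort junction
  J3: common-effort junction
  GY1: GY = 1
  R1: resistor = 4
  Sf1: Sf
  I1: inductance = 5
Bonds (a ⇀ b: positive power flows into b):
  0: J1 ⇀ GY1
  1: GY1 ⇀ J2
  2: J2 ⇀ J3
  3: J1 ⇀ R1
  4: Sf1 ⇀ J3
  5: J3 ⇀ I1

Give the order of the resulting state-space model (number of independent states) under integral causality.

b4 →Sf1  (source Sf1 imposes f)
b5 →I1  (I1 integral (f out))
b2 →J3  (only one effort-in slot at J3)
b1 →J2  (J2 needs exactly one e-in)
b0 →J1  (GY1 both-in/both-out from 1)
b3 →R1  (common-e at J1 fixed by 0)

1  (I1 all integral)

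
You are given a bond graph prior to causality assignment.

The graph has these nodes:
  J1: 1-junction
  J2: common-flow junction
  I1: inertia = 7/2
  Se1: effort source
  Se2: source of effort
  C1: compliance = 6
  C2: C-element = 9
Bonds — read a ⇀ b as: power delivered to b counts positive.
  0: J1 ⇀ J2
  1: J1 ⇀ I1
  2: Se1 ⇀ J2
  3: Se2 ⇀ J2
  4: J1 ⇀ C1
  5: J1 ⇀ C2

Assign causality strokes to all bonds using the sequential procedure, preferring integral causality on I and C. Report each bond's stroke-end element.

β2 stroke at J2  (Se1 fixes effort; stroke away)
β3 stroke at J2  (Se2: effort source, stroke at far end)
β0 stroke at J1  (closing 1-jn rule on J2)
β1 stroke at I1  (I1: I, integral causality)
β4 stroke at J1  (1-jn J1 has f-setter on 1)
β5 stroke at J1  (common-f at J1 fixed by 1)

β0 stroke at J1
β1 stroke at I1
β2 stroke at J2
β3 stroke at J2
β4 stroke at J1
β5 stroke at J1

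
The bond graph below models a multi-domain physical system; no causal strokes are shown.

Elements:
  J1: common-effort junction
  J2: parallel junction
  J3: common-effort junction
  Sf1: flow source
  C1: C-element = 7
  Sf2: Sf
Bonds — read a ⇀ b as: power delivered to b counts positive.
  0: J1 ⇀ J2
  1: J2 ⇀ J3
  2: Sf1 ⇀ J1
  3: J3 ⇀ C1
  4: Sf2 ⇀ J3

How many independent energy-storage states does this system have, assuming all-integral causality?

1  (C1 all integral)

b2 stroke→Sf1  (Sf1 (Sf) sets flow on bond)
b4 stroke→Sf2  (Sf2 (Sf) sets flow on bond)
b0 stroke→J1  (J1 needs exactly one e-in)
b1 stroke→J2  (J2 needs exactly one e-in)
b3 stroke→J3  (J3: last free bond brings effort in)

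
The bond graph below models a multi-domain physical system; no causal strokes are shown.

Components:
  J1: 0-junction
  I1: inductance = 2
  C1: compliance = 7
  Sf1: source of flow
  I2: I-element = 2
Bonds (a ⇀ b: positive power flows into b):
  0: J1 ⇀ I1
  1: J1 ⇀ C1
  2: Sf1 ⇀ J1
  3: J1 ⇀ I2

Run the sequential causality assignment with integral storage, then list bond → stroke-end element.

#0 |I1
#1 |J1
#2 |Sf1
#3 |I2

β2 stroke at Sf1  (source Sf1 imposes f)
β0 stroke at I1  (I1: I, integral causality)
β1 stroke at J1  (C1: C, integral causality)
β3 stroke at I2  (0-jn J1 has e-setter on 1)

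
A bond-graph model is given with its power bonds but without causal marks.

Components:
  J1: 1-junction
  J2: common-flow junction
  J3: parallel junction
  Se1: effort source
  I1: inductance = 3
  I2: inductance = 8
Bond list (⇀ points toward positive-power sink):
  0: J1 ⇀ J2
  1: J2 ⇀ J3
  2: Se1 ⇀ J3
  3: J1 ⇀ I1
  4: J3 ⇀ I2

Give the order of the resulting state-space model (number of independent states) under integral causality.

2  (I1, I2 all integral)

#2 stroke→J3  (Se1 fixes effort; stroke away)
#1 stroke→J2  (J3 effort already set via bond 2)
#4 stroke→I2  (J3: bond 2 brought effort, rest push out)
#0 stroke→J1  (closing 1-jn rule on J2)
#3 stroke→I1  (J1: last free bond brings flow in)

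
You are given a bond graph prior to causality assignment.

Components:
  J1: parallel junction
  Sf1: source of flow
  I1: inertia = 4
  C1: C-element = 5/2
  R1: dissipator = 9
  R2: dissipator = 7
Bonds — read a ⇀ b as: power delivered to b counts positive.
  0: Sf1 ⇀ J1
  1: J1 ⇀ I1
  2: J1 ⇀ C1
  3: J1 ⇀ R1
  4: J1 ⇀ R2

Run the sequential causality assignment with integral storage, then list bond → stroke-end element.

β0 stroke→Sf1
β1 stroke→I1
β2 stroke→J1
β3 stroke→R1
β4 stroke→R2

β0 stroke→Sf1  (source Sf1 imposes f)
β1 stroke→I1  (I1 integral (f out))
β2 stroke→J1  (C1: C, integral causality)
β3 stroke→R1  (J1 effort already set via bond 2)
β4 stroke→R2  (common-e at J1 fixed by 2)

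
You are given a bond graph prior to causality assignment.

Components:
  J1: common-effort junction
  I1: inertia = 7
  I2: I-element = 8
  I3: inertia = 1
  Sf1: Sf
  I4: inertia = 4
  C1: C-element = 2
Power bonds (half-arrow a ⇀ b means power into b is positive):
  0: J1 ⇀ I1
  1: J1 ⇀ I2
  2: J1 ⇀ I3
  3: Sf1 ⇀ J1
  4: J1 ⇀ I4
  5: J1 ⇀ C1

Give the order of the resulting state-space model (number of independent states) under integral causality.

5  (C1, I1, I2, I3, I4 all integral)

#3 |Sf1  (Sf1: flow source, stroke at near end)
#0 |I1  (I1 integral (f out))
#1 |I2  (prefer integral on I2)
#2 |I3  (I3 outputs flow p/I3)
#4 |I4  (I4: I, integral causality)
#5 |J1  (J1: last free bond brings effort in)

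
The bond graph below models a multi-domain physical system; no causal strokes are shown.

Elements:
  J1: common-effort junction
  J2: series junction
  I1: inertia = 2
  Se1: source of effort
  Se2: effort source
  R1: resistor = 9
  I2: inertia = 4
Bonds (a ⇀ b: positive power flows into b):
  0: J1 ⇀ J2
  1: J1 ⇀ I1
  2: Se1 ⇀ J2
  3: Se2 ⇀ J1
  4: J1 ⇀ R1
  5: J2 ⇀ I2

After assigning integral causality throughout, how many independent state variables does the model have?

2  (I1, I2 all integral)

β2 →J2  (Se1: effort source, stroke at far end)
β3 →J1  (source Se2 imposes e)
β0 →J2  (common-e at J1 fixed by 3)
β1 →I1  (common-e at J1 fixed by 3)
β4 →R1  (J1: bond 3 brought effort, rest push out)
β5 →I2  (only one flow-in slot at J2)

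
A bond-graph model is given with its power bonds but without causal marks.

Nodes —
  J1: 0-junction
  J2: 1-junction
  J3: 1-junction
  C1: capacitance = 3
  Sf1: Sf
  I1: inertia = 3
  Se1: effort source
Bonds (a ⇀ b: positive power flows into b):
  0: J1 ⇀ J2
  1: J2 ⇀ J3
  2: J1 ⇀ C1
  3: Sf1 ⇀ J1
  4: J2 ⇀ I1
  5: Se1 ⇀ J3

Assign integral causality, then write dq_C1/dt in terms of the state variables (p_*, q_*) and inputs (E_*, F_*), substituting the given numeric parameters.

dq_C1/dt = F_Sf1 - p_I1/3

β3 stroke→Sf1  (Sf1 fixes flow; stroke at Sf1)
β5 stroke→J3  (Se1 (Se) sets effort on bond)
β1 stroke→J2  (J3 needs exactly one f-in)
β2 stroke→J1  (C1: C, integral causality)
β0 stroke→J2  (0-jn J1 has e-setter on 2)
β4 stroke→I1  (closing 1-jn rule on J2)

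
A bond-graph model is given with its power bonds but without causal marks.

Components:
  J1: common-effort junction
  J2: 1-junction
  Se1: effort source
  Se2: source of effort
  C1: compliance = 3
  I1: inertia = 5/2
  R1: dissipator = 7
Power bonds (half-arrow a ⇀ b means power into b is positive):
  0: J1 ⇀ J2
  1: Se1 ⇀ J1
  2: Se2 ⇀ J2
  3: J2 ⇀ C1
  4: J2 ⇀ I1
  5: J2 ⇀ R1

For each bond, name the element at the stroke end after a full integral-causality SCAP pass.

b1 stroke at J1  (Se1 fixes effort; stroke away)
b2 stroke at J2  (Se2: effort source, stroke at far end)
b0 stroke at J2  (J1: bond 1 brought effort, rest push out)
b3 stroke at J2  (C1 outputs effort q/C1)
b4 stroke at I1  (I1 outputs flow p/I1)
b5 stroke at J2  (1-jn J2 has f-setter on 4)

bond 0 stroke→J2
bond 1 stroke→J1
bond 2 stroke→J2
bond 3 stroke→J2
bond 4 stroke→I1
bond 5 stroke→J2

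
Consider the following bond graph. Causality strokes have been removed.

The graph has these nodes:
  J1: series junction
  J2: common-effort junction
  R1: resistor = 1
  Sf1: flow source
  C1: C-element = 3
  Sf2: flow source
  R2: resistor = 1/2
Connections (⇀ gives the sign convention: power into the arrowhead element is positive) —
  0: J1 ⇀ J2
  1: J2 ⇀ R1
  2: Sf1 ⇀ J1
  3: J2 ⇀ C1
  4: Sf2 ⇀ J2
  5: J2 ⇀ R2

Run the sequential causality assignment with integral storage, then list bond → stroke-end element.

b2 stroke→Sf1  (Sf1 (Sf) sets flow on bond)
b4 stroke→Sf2  (source Sf2 imposes f)
b0 stroke→J1  (common-f at J1 fixed by 2)
b3 stroke→J2  (C1 outputs effort q/C1)
b1 stroke→R1  (common-e at J2 fixed by 3)
b5 stroke→R2  (J2: bond 3 brought effort, rest push out)

bond 0 →J1
bond 1 →R1
bond 2 →Sf1
bond 3 →J2
bond 4 →Sf2
bond 5 →R2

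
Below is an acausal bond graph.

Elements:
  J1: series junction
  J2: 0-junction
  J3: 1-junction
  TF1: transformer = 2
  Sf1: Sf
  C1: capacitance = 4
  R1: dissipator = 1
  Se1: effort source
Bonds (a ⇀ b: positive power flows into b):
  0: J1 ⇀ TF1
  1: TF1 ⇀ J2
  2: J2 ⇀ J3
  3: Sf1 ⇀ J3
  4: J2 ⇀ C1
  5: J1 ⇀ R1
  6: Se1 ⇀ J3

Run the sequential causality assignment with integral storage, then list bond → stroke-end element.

β3 →Sf1  (source Sf1 imposes f)
β6 →J3  (Se1 (Se) sets effort on bond)
β2 →J3  (common-f at J3 fixed by 3)
β4 →J2  (C1: C, integral causality)
β1 →TF1  (J2 effort already set via bond 4)
β0 →J1  (through TF1, causality passes straight; one stroke at TF1)
β5 →R1  (J1 needs exactly one f-in)

β0 stroke→J1
β1 stroke→TF1
β2 stroke→J3
β3 stroke→Sf1
β4 stroke→J2
β5 stroke→R1
β6 stroke→J3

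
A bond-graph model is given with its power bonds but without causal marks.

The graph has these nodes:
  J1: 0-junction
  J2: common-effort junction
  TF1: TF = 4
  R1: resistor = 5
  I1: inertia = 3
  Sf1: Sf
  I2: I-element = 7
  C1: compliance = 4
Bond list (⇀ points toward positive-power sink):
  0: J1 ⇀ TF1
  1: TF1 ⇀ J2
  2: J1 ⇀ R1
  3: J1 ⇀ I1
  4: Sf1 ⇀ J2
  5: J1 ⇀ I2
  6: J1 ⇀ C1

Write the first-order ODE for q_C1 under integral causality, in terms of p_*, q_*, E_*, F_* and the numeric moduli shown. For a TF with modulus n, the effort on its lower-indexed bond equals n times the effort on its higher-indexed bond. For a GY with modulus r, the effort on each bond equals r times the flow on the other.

#4 |Sf1  (Sf1 (Sf) sets flow on bond)
#1 |J2  (J2 needs exactly one e-in)
#0 |TF1  (TF1: transformer flips bond 1)
#3 |I1  (I1 outputs flow p/I1)
#5 |I2  (I2: I, integral causality)
#6 |J1  (C1: C, integral causality)
#2 |R1  (J1 effort already set via bond 6)

dq_C1/dt = F_Sf1/4 - p_I1/3 - p_I2/7 - q_C1/20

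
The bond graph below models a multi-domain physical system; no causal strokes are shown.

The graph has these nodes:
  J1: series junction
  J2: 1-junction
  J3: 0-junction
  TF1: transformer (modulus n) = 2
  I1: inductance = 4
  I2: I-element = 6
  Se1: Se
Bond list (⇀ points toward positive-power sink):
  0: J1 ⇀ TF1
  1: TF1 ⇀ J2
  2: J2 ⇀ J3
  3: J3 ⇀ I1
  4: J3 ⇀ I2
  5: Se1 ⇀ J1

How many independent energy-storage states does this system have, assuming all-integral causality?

2  (I1, I2 all integral)

β5 →J1  (source Se1 imposes e)
β0 →TF1  (J1: last free bond brings flow in)
β1 →J2  (TF TF1: opposite of bond 0)
β2 →J3  (closing 1-jn rule on J2)
β3 →I1  (common-e at J3 fixed by 2)
β4 →I2  (J3: bond 2 brought effort, rest push out)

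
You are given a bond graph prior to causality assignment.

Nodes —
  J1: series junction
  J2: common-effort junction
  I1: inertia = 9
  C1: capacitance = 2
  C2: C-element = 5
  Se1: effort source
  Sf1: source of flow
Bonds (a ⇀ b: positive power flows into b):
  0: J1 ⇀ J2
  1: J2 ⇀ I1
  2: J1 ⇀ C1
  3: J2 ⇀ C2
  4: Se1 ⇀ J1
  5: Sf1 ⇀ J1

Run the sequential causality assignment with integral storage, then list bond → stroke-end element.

bond 4 stroke→J1  (Se1 fixes effort; stroke away)
bond 5 stroke→Sf1  (source Sf1 imposes f)
bond 0 stroke→J1  (J1: bond 5 brought flow, rest push out)
bond 2 stroke→J1  (1-jn J1 has f-setter on 5)
bond 1 stroke→I1  (I1 integral (f out))
bond 3 stroke→J2  (J2: last free bond brings effort in)

b0 |J1
b1 |I1
b2 |J1
b3 |J2
b4 |J1
b5 |Sf1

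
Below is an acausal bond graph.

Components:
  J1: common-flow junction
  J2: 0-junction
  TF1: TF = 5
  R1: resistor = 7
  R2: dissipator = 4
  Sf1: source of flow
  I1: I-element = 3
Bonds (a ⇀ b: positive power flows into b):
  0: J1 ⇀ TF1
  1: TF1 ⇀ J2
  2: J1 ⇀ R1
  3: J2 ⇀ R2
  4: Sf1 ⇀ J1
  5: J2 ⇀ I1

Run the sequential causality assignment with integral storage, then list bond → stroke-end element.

b4 stroke at Sf1  (Sf1: flow source, stroke at near end)
b0 stroke at J1  (J1: bond 4 brought flow, rest push out)
b2 stroke at J1  (1-jn J1 has f-setter on 4)
b1 stroke at TF1  (TF1 one-in-one-out from 0)
b5 stroke at I1  (I1: I, integral causality)
b3 stroke at J2  (J2 needs exactly one e-in)

bond 0 |J1
bond 1 |TF1
bond 2 |J1
bond 3 |J2
bond 4 |Sf1
bond 5 |I1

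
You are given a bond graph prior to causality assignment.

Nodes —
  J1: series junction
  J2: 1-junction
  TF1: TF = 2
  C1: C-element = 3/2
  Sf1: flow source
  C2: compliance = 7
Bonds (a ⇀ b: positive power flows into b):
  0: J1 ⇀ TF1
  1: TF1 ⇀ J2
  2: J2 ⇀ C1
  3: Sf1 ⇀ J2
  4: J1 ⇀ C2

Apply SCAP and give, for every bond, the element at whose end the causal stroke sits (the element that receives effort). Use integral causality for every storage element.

#3 |Sf1  (source Sf1 imposes f)
#1 |J2  (J2: bond 3 brought flow, rest push out)
#2 |J2  (J2: bond 3 brought flow, rest push out)
#0 |TF1  (through TF1, causality passes straight; one stroke at TF1)
#4 |J1  (common-f at J1 fixed by 0)

bond 0 |TF1
bond 1 |J2
bond 2 |J2
bond 3 |Sf1
bond 4 |J1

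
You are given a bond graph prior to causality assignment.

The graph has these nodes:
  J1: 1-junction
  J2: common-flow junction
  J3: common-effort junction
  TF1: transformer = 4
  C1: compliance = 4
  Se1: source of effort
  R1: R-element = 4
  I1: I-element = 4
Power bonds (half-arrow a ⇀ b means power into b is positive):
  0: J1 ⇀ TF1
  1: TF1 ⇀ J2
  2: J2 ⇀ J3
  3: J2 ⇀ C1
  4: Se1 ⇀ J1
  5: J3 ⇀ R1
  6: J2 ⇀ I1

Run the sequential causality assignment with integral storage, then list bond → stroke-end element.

bond 4 stroke at J1  (Se1 fixes effort; stroke away)
bond 0 stroke at TF1  (J1 needs exactly one f-in)
bond 1 stroke at J2  (TF TF1: opposite of bond 0)
bond 3 stroke at J2  (C1 outputs effort q/C1)
bond 6 stroke at I1  (I1 outputs flow p/I1)
bond 2 stroke at J2  (1-jn J2 has f-setter on 6)
bond 5 stroke at J3  (only one effort-in slot at J3)

b0 stroke at TF1
b1 stroke at J2
b2 stroke at J2
b3 stroke at J2
b4 stroke at J1
b5 stroke at J3
b6 stroke at I1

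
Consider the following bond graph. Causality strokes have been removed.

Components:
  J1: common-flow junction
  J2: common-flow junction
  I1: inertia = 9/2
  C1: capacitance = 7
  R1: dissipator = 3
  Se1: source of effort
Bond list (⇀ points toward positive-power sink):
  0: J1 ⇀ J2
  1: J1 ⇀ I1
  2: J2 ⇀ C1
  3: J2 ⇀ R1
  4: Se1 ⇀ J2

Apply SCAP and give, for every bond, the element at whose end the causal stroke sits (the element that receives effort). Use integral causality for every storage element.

#4 stroke at J2  (Se1 (Se) sets effort on bond)
#1 stroke at I1  (I1 integral (f out))
#0 stroke at J1  (common-f at J1 fixed by 1)
#2 stroke at J2  (J2 flow already set via bond 0)
#3 stroke at J2  (J2 flow already set via bond 0)

β0 stroke at J1
β1 stroke at I1
β2 stroke at J2
β3 stroke at J2
β4 stroke at J2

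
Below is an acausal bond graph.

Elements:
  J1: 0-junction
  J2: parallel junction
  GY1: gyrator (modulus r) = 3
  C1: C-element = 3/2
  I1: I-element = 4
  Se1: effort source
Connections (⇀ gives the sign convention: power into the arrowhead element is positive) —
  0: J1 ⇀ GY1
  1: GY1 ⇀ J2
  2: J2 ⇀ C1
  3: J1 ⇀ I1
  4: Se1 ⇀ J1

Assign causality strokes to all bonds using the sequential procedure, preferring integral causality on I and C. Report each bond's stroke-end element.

bond 0 stroke at GY1
bond 1 stroke at GY1
bond 2 stroke at J2
bond 3 stroke at I1
bond 4 stroke at J1

bond 4 →J1  (Se1: effort source, stroke at far end)
bond 0 →GY1  (0-jn J1 has e-setter on 4)
bond 3 →I1  (J1: bond 4 brought effort, rest push out)
bond 1 →GY1  (GY1: gyrator matches bond 0)
bond 2 →J2  (only one effort-in slot at J2)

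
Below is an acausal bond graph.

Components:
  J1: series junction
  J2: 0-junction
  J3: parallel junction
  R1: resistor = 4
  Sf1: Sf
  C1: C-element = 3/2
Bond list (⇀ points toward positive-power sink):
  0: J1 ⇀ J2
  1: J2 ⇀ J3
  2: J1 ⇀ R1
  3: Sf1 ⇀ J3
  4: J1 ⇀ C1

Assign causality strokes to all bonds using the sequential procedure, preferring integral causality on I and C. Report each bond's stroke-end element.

b3 stroke→Sf1  (source Sf1 imposes f)
b1 stroke→J3  (J3: last free bond brings effort in)
b0 stroke→J2  (J2: last free bond brings effort in)
b2 stroke→J1  (1-jn J1 has f-setter on 0)
b4 stroke→J1  (J1: bond 0 brought flow, rest push out)

bond 0 stroke→J2
bond 1 stroke→J3
bond 2 stroke→J1
bond 3 stroke→Sf1
bond 4 stroke→J1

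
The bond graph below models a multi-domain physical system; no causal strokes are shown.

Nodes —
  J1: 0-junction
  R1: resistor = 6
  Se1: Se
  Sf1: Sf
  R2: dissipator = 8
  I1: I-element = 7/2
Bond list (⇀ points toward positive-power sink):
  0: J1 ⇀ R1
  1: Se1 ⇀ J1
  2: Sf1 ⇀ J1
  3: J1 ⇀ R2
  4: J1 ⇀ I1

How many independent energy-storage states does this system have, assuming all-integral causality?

1  (I1 all integral)

β1 stroke→J1  (source Se1 imposes e)
β2 stroke→Sf1  (source Sf1 imposes f)
β0 stroke→R1  (0-jn J1 has e-setter on 1)
β3 stroke→R2  (J1: bond 1 brought effort, rest push out)
β4 stroke→I1  (common-e at J1 fixed by 1)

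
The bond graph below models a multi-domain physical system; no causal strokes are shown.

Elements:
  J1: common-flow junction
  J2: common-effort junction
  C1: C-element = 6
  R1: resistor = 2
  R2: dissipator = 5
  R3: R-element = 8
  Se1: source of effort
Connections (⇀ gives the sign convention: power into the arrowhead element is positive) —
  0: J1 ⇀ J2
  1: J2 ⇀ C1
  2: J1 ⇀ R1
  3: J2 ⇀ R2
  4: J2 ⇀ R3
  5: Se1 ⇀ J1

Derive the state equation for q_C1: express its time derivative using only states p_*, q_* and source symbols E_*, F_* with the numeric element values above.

bond 5 |J1  (Se1 (Se) sets effort on bond)
bond 1 |J2  (C1 integral (e out))
bond 0 |J1  (0-jn J2 has e-setter on 1)
bond 3 |R2  (0-jn J2 has e-setter on 1)
bond 4 |R3  (common-e at J2 fixed by 1)
bond 2 |R1  (only one flow-in slot at J1)

dq_C1/dt = E_Se1/2 - 11*q_C1/80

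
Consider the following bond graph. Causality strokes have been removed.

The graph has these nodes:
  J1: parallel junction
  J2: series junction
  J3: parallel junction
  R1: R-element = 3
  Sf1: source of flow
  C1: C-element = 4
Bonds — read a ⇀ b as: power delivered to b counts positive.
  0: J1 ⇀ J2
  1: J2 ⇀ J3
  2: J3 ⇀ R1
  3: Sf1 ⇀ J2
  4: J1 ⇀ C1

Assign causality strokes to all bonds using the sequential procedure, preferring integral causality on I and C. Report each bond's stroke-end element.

β3 →Sf1  (Sf1 (Sf) sets flow on bond)
β0 →J2  (J2: bond 3 brought flow, rest push out)
β1 →J2  (J2: bond 3 brought flow, rest push out)
β2 →J3  (J3: last free bond brings effort in)
β4 →J1  (J1: last free bond brings effort in)

#0 |J2
#1 |J2
#2 |J3
#3 |Sf1
#4 |J1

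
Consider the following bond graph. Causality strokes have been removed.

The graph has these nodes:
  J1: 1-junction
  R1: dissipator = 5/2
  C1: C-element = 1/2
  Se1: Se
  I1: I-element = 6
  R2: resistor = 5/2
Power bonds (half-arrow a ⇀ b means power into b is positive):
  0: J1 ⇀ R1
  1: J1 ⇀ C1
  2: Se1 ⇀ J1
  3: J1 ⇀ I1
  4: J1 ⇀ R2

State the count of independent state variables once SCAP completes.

2  (C1, I1 all integral)

β2 →J1  (Se1 (Se) sets effort on bond)
β1 →J1  (prefer integral on C1)
β3 →I1  (I1 integral (f out))
β0 →J1  (J1 flow already set via bond 3)
β4 →J1  (J1: bond 3 brought flow, rest push out)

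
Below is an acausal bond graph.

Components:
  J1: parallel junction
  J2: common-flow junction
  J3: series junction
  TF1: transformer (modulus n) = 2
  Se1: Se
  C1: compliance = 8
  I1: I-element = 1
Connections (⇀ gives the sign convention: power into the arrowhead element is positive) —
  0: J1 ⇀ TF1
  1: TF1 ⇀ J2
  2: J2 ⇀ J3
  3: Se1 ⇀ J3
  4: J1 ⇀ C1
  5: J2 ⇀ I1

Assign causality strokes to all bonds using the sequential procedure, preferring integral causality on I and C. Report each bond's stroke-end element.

#3 stroke→J3  (source Se1 imposes e)
#2 stroke→J2  (closing 1-jn rule on J3)
#4 stroke→J1  (C1: C, integral causality)
#0 stroke→TF1  (0-jn J1 has e-setter on 4)
#1 stroke→J2  (through TF1, causality passes straight; one stroke at TF1)
#5 stroke→I1  (J2: last free bond brings flow in)

b0 stroke→TF1
b1 stroke→J2
b2 stroke→J2
b3 stroke→J3
b4 stroke→J1
b5 stroke→I1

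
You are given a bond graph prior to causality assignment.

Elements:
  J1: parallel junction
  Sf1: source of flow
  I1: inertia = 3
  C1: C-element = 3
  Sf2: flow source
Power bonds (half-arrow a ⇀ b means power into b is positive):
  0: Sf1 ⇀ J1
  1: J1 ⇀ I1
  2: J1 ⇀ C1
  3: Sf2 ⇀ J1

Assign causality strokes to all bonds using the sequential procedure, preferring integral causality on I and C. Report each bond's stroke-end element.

b0 stroke→Sf1
b1 stroke→I1
b2 stroke→J1
b3 stroke→Sf2

b0 stroke at Sf1  (Sf1: flow source, stroke at near end)
b3 stroke at Sf2  (source Sf2 imposes f)
b1 stroke at I1  (I1: I, integral causality)
b2 stroke at J1  (closing 0-jn rule on J1)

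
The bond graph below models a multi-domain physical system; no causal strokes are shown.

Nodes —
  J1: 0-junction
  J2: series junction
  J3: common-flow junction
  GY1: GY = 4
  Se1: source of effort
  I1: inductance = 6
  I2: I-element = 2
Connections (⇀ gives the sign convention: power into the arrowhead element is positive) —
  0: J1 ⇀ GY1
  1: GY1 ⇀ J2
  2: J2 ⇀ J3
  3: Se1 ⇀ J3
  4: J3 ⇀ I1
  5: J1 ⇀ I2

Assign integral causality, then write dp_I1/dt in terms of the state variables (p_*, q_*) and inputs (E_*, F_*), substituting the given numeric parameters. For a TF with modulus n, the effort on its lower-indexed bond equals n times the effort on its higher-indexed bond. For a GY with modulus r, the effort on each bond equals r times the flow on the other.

β3 stroke at J3  (Se1: effort source, stroke at far end)
β4 stroke at I1  (I1: I, integral causality)
β2 stroke at J3  (J3: bond 4 brought flow, rest push out)
β1 stroke at J2  (J2: bond 2 brought flow, rest push out)
β0 stroke at J1  (GY1: gyrator matches bond 1)
β5 stroke at I2  (0-jn J1 has e-setter on 0)

dp_I1/dt = E_Se1 - 2*p_I2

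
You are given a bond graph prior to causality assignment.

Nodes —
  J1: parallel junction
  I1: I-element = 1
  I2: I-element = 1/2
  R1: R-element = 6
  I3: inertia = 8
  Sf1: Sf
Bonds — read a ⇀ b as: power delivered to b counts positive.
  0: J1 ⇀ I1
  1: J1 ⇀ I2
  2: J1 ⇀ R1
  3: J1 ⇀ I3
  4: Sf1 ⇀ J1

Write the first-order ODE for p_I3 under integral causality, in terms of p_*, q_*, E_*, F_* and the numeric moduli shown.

dp_I3/dt = 6*F_Sf1 - 6*p_I1 - 12*p_I2 - 3*p_I3/4

b4 →Sf1  (Sf1 (Sf) sets flow on bond)
b0 →I1  (I1: I, integral causality)
b1 →I2  (I2 integral (f out))
b3 →I3  (I3: I, integral causality)
b2 →J1  (J1 needs exactly one e-in)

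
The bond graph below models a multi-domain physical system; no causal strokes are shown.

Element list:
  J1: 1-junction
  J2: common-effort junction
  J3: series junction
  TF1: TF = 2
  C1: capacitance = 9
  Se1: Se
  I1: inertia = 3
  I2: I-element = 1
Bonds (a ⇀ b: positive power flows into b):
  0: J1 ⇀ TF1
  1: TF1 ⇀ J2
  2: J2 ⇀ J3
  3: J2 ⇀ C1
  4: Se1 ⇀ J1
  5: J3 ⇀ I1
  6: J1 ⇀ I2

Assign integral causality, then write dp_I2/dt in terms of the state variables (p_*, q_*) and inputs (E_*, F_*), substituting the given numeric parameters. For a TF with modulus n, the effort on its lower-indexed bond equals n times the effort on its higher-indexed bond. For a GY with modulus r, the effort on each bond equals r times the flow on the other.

dp_I2/dt = E_Se1 - 2*q_C1/9

β4 |J1  (Se1 fixes effort; stroke away)
β3 |J2  (C1 integral (e out))
β1 |TF1  (0-jn J2 has e-setter on 3)
β2 |J3  (J2: bond 3 brought effort, rest push out)
β5 |I1  (J3: last free bond brings flow in)
β0 |J1  (TF1: transformer flips bond 1)
β6 |I2  (closing 1-jn rule on J1)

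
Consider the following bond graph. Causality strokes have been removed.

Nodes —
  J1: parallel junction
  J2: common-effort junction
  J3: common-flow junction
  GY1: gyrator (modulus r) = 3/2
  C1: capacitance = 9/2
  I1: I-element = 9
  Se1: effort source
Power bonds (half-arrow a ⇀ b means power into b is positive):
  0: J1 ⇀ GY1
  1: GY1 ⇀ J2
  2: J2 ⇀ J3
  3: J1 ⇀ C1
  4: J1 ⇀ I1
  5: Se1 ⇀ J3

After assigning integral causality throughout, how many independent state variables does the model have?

#5 stroke at J3  (Se1 (Se) sets effort on bond)
#2 stroke at J2  (closing 1-jn rule on J3)
#1 stroke at GY1  (0-jn J2 has e-setter on 2)
#0 stroke at GY1  (GY GY1: same side as bond 1)
#3 stroke at J1  (C1 outputs effort q/C1)
#4 stroke at I1  (J1: bond 3 brought effort, rest push out)

2  (C1, I1 all integral)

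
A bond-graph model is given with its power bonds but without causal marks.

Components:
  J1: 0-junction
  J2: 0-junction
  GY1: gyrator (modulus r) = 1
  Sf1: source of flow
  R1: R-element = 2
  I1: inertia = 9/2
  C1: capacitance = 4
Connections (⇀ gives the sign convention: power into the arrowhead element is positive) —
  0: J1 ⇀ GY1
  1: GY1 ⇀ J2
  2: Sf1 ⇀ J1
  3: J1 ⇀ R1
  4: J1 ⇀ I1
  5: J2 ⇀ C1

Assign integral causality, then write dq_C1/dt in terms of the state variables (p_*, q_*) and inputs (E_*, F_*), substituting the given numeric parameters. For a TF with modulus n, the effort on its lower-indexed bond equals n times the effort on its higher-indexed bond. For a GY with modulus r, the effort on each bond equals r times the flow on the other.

dq_C1/dt = 2*F_Sf1 - 4*p_I1/9 - q_C1/2

#2 stroke→Sf1  (Sf1 fixes flow; stroke at Sf1)
#4 stroke→I1  (I1 outputs flow p/I1)
#5 stroke→J2  (C1 integral (e out))
#1 stroke→GY1  (J2 effort already set via bond 5)
#0 stroke→GY1  (GY1 both-in/both-out from 1)
#3 stroke→J1  (J1: last free bond brings effort in)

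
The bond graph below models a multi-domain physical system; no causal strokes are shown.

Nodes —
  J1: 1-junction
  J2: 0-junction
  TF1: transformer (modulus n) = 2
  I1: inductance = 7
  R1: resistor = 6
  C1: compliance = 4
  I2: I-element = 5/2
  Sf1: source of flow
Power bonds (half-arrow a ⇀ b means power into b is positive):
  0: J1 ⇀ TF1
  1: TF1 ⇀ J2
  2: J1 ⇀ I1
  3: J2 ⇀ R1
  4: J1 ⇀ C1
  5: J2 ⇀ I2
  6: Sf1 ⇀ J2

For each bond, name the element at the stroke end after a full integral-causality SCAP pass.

bond 0 →J1
bond 1 →TF1
bond 2 →I1
bond 3 →J2
bond 4 →J1
bond 5 →I2
bond 6 →Sf1

bond 6 stroke→Sf1  (source Sf1 imposes f)
bond 2 stroke→I1  (I1: I, integral causality)
bond 0 stroke→J1  (common-f at J1 fixed by 2)
bond 4 stroke→J1  (J1 flow already set via bond 2)
bond 1 stroke→TF1  (TF TF1: opposite of bond 0)
bond 5 stroke→I2  (I2 outputs flow p/I2)
bond 3 stroke→J2  (J2: last free bond brings effort in)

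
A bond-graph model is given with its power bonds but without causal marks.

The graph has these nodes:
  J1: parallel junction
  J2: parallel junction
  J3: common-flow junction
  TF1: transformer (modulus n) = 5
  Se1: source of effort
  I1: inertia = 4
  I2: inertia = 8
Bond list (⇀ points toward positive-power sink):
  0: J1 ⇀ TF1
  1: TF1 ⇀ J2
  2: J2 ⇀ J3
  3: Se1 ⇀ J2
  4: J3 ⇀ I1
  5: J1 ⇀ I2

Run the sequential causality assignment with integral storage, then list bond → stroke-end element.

bond 0 →J1
bond 1 →TF1
bond 2 →J3
bond 3 →J2
bond 4 →I1
bond 5 →I2

#3 stroke→J2  (Se1 fixes effort; stroke away)
#1 stroke→TF1  (J2: bond 3 brought effort, rest push out)
#2 stroke→J3  (J2: bond 3 brought effort, rest push out)
#4 stroke→I1  (J3: last free bond brings flow in)
#0 stroke→J1  (TF1 one-in-one-out from 1)
#5 stroke→I2  (J1: bond 0 brought effort, rest push out)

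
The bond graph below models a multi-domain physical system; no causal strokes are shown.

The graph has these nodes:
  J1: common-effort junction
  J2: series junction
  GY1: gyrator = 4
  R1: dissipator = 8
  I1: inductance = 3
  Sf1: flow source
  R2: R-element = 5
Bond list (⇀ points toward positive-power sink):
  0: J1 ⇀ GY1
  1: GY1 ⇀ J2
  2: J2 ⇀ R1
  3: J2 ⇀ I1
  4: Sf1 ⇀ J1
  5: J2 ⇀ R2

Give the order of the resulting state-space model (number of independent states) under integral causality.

b4 stroke at Sf1  (Sf1 (Sf) sets flow on bond)
b0 stroke at J1  (J1 needs exactly one e-in)
b1 stroke at J2  (through GY1, causality inverts; strokes same side of GY1)
b3 stroke at I1  (I1: I, integral causality)
b2 stroke at J2  (1-jn J2 has f-setter on 3)
b5 stroke at J2  (J2: bond 3 brought flow, rest push out)

1  (I1 all integral)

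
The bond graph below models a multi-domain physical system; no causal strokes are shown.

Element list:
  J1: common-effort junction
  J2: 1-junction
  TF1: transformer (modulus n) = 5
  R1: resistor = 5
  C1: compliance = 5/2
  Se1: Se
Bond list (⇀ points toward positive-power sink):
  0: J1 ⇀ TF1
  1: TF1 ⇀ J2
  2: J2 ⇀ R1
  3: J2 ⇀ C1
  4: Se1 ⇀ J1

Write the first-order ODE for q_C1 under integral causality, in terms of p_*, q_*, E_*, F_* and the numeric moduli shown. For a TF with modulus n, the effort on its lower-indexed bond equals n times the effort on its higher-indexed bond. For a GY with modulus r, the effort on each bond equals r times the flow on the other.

dq_C1/dt = E_Se1/25 - 2*q_C1/25

#4 stroke at J1  (source Se1 imposes e)
#0 stroke at TF1  (J1 effort already set via bond 4)
#1 stroke at J2  (through TF1, causality passes straight; one stroke at TF1)
#3 stroke at J2  (prefer integral on C1)
#2 stroke at R1  (closing 1-jn rule on J2)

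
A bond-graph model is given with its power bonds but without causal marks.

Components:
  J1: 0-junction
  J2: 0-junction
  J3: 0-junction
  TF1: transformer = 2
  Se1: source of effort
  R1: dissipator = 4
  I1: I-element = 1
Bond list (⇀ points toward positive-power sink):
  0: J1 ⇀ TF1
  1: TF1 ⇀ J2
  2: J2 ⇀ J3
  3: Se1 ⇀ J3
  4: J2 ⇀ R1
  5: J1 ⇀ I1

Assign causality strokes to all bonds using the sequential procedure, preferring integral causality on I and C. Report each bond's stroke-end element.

#3 stroke at J3  (Se1: effort source, stroke at far end)
#2 stroke at J2  (0-jn J3 has e-setter on 3)
#1 stroke at TF1  (J2 effort already set via bond 2)
#4 stroke at R1  (common-e at J2 fixed by 2)
#0 stroke at J1  (TF TF1: opposite of bond 1)
#5 stroke at I1  (common-e at J1 fixed by 0)

b0 stroke at J1
b1 stroke at TF1
b2 stroke at J2
b3 stroke at J3
b4 stroke at R1
b5 stroke at I1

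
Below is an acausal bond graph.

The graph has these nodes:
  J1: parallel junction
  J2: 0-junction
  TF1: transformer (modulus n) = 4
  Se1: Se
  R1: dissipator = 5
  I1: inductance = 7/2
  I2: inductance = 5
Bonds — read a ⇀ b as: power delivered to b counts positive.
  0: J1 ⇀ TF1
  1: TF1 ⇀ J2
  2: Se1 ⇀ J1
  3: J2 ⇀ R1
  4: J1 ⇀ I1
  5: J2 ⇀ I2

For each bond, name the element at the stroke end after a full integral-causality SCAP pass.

β2 stroke at J1  (Se1 (Se) sets effort on bond)
β0 stroke at TF1  (0-jn J1 has e-setter on 2)
β4 stroke at I1  (J1: bond 2 brought effort, rest push out)
β1 stroke at J2  (TF TF1: opposite of bond 0)
β3 stroke at R1  (J2 effort already set via bond 1)
β5 stroke at I2  (common-e at J2 fixed by 1)

β0 →TF1
β1 →J2
β2 →J1
β3 →R1
β4 →I1
β5 →I2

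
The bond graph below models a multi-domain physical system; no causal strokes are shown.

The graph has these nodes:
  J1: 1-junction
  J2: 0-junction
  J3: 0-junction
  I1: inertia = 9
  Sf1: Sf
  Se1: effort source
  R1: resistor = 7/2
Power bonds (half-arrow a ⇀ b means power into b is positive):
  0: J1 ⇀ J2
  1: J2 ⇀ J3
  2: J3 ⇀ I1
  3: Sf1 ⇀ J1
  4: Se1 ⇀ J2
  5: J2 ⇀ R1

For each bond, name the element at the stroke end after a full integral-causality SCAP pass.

β0 →J1
β1 →J3
β2 →I1
β3 →Sf1
β4 →J2
β5 →R1

b3 |Sf1  (Sf1: flow source, stroke at near end)
b4 |J2  (Se1 fixes effort; stroke away)
b0 |J1  (J1: bond 3 brought flow, rest push out)
b1 |J3  (0-jn J2 has e-setter on 4)
b5 |R1  (common-e at J2 fixed by 4)
b2 |I1  (common-e at J3 fixed by 1)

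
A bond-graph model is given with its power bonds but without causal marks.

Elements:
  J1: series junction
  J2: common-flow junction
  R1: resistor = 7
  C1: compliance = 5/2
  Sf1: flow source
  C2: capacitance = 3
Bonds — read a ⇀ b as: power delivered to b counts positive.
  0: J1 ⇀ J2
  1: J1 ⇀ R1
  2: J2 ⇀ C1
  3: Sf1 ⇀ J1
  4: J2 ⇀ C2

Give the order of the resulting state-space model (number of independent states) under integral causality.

2  (C1, C2 all integral)

bond 3 stroke→Sf1  (source Sf1 imposes f)
bond 0 stroke→J1  (1-jn J1 has f-setter on 3)
bond 1 stroke→J1  (J1 flow already set via bond 3)
bond 2 stroke→J2  (common-f at J2 fixed by 0)
bond 4 stroke→J2  (J2: bond 0 brought flow, rest push out)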